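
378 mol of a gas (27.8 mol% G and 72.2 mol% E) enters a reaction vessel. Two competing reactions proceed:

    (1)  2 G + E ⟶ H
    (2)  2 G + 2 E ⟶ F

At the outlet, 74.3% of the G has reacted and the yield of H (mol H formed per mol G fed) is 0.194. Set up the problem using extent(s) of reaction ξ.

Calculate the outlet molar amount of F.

18.7 mol

Yield of H: 1ξ₁ / 105.1 = 0.194 → ξ₁ = 20.39 mol.
Conversion of G: 2ξ₁ + 2ξ₂ = 0.743 × 105.1 = 78.08 → ξ₂ = 18.65 mol.
Outlet amounts (n = n₀ + Σ ν·ξ):
  G: 105.1 − 2(20.39) − 2(18.65) = 27.01
  E: 272.9 − 1(20.39) − 2(18.65) = 215.2
  H: 0 + 1(20.39) = 20.39
  F: 0 + 1(18.65) = 18.65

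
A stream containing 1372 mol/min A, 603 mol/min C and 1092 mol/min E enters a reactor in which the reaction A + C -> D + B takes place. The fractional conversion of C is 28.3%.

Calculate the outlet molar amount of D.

171 mol/min

C reacted = 0.283 × 603 = 170.6 mol/min; ν_C = −1, so ξ = 170.6/1 = 170.6 mol/min.
Outlet amounts (n = n₀ + ν ξ):
  A: 1372 − 1(170.6) = 1201
  C: 603 − 1(170.6) = 432.4
  D: 0 + 1(170.6) = 170.6
  B: 0 + 1(170.6) = 170.6
  E: 1092 (inert)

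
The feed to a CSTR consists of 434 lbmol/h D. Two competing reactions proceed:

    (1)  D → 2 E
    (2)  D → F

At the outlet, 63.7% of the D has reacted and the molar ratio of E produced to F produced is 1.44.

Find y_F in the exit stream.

0.292

Conversion of D: D consumed = 0.637 × 434 = 276.5 lbmol/h = 1ξ₁ + 1ξ₂.
Selectivity: 2ξ₁ / (1ξ₂) = 1.44 → ξ₁ = 0.72 ξ₂.
Substitute: (1·0.72 + 1) ξ₂ = 276.5 → ξ₂ = 160.7 lbmol/h, ξ₁ = 115.7 lbmol/h.
Outlet amounts (n = n₀ + Σ ν·ξ):
  D: 434 − 1(115.7) − 1(160.7) = 157.5
  E: 0 + 2(115.7) = 231.5
  F: 0 + 1(160.7) = 160.7
Total out = 549.7 lbmol/h; y_F = 160.7 / 549.7 = 0.2924.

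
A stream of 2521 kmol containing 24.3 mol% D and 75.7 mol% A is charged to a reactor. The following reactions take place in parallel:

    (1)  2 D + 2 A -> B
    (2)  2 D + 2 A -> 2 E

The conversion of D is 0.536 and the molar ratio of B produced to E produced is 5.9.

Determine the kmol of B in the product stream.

151 kmol

Conversion of D: D consumed = 0.536 × 612.6 = 328.4 kmol = 2ξ₁ + 2ξ₂.
Selectivity: 1ξ₁ / (2ξ₂) = 5.9 → ξ₁ = 11.8 ξ₂.
Substitute: (2·11.8 + 2) ξ₂ = 328.4 → ξ₂ = 12.83 kmol, ξ₁ = 151.4 kmol.
Outlet amounts (n = n₀ + Σ ν·ξ):
  D: 612.6 − 2(151.4) − 2(12.83) = 284.2
  A: 1908 − 2(151.4) − 2(12.83) = 1580
  B: 0 + 1(151.4) = 151.4
  E: 0 + 2(12.83) = 25.65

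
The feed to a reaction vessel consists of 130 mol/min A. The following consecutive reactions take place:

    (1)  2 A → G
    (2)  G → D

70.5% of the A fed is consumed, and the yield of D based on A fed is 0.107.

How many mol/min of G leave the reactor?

31.9 mol/min

Conversion of A: A consumed = 2ξ₁ = 0.705 × 130 → ξ₁ = 45.82 mol/min.
Yield of D: 1ξ₂ / 130 = 0.107 → ξ₂ = 13.91 mol/min.
Outlet amounts (n = n₀ + Σ ν·ξ):
  A: 130 − 2(45.82) = 38.35
  G: 0 + 1(45.82) − 1(13.91) = 31.91
  D: 0 + 1(13.91) = 13.91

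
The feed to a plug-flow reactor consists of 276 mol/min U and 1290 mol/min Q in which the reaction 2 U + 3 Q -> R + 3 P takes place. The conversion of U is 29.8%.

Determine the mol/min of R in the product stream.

41.1 mol/min

U reacted = 0.298 × 276 = 82.25 mol/min; ν_U = −2, so ξ = 82.25/2 = 41.12 mol/min.
Outlet amounts (n = n₀ + ν ξ):
  U: 276 − 2(41.12) = 193.8
  Q: 1290 − 3(41.12) = 1167
  R: 0 + 1(41.12) = 41.12
  P: 0 + 3(41.12) = 123.4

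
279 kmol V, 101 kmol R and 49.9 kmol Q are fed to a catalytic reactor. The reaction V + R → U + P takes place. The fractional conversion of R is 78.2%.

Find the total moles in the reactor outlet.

430 kmol

R reacted = 0.782 × 101 = 78.98 kmol; ν_R = −1, so ξ = 78.98/1 = 78.98 kmol.
Outlet amounts (n = n₀ + ν ξ):
  V: 279 − 1(78.98) = 200
  R: 101 − 1(78.98) = 22.02
  U: 0 + 1(78.98) = 78.98
  P: 0 + 1(78.98) = 78.98
  Q: 49.9 (inert)
Total out = 200 + 22.02 + 78.98 + 78.98 + 49.9 = 429.9 kmol.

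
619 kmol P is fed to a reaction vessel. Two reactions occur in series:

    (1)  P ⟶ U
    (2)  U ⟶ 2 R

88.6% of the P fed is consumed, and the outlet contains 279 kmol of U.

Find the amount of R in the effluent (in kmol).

Conversion of P: P consumed = 1ξ₁ = 0.886 × 619 → ξ₁ = 548.4 kmol.
U balance: n_U = 0 + 1ξ₁ − 1ξ₂ = 279 → ξ₂ = (1·548.4 − 279)/1 = 269.4 kmol.
Outlet amounts (n = n₀ + Σ ν·ξ):
  P: 619 − 1(548.4) = 70.57
  U: 0 + 1(548.4) − 1(269.4) = 279
  R: 0 + 2(269.4) = 538.9

539 kmol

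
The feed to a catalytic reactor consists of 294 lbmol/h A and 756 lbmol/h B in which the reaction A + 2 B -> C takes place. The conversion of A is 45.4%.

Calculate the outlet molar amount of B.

489 lbmol/h

A reacted = 0.454 × 294 = 133.5 lbmol/h; ν_A = −1, so ξ = 133.5/1 = 133.5 lbmol/h.
Outlet amounts (n = n₀ + ν ξ):
  A: 294 − 1(133.5) = 160.5
  B: 756 − 2(133.5) = 489
  C: 0 + 1(133.5) = 133.5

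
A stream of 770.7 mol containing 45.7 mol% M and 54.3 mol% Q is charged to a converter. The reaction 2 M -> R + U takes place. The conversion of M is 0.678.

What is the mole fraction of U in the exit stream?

0.155

M reacted = 0.678 × 352.2 = 238.8 mol; ν_M = −2, so ξ = 238.8/2 = 119.4 mol.
Outlet amounts (n = n₀ + ν ξ):
  M: 352.2 − 2(119.4) = 113.4
  R: 0 + 1(119.4) = 119.4
  U: 0 + 1(119.4) = 119.4
  Q: 418.5 (inert)
Total out = 770.7 mol; y_U = 119.4 / 770.7 = 0.1549.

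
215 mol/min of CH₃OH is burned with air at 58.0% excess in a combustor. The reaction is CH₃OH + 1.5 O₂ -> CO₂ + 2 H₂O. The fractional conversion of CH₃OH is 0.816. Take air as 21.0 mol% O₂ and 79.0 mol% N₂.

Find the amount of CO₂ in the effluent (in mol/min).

Stoichiometric O₂ = 1.5 × 215 = 322.5 mol/min; O₂ fed = 322.5 × 1.580 = 509.6 mol/min.
N₂ fed = 509.6 × 79/21 = 1917 mol/min.
Fuel reacted = 0.816 × 215 → ξ = 175.4 mol/min.
Outlet (n = n₀ + ν ξ):
  CH₃OH: 215 − 1(175.4) = 39.56
  O₂: 509.6 − 1.5(175.4) = 246.4
  N₂: 1917 (inert)
  CO₂: 0 + 1(175.4) = 175.4
  H₂O: 0 + 2(175.4) = 350.9

175 mol/min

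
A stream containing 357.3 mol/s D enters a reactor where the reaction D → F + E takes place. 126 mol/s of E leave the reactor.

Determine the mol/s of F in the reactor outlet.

For E: n = n₀ + 1ξ → 126 = 0 + 1ξ, giving ξ = 126 mol/s.
Outlet amounts (n = n₀ + ν ξ):
  D: 357.3 − 1(126) = 231.3
  F: 0 + 1(126) = 126
  E: 0 + 1(126) = 126

126 mol/s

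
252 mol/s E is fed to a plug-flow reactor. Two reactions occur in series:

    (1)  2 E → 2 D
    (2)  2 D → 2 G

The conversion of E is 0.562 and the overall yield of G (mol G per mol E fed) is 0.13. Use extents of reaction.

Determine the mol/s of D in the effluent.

Conversion of E: E consumed = 2ξ₁ = 0.562 × 252 → ξ₁ = 70.81 mol/s.
Yield of G: 2ξ₂ / 252 = 0.13 → ξ₂ = 16.38 mol/s.
Outlet amounts (n = n₀ + Σ ν·ξ):
  E: 252 − 2(70.81) = 110.4
  D: 0 + 2(70.81) − 2(16.38) = 108.9
  G: 0 + 2(16.38) = 32.76

109 mol/s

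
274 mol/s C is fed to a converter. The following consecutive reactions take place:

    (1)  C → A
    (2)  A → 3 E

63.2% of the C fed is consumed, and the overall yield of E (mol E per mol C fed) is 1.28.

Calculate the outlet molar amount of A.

Conversion of C: C consumed = 1ξ₁ = 0.632 × 274 → ξ₁ = 173.2 mol/s.
Yield of E: 3ξ₂ / 274 = 1.28 → ξ₂ = 116.9 mol/s.
Outlet amounts (n = n₀ + Σ ν·ξ):
  C: 274 − 1(173.2) = 100.8
  A: 0 + 1(173.2) − 1(116.9) = 56.26
  E: 0 + 3(116.9) = 350.7

56.3 mol/s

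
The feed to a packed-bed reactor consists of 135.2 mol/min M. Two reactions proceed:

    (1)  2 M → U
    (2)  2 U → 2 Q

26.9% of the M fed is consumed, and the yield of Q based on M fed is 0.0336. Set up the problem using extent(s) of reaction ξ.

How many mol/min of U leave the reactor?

Conversion of M: M consumed = 2ξ₁ = 0.269 × 135.2 → ξ₁ = 18.18 mol/min.
Yield of Q: 2ξ₂ / 135.2 = 0.0336 → ξ₂ = 2.271 mol/min.
Outlet amounts (n = n₀ + Σ ν·ξ):
  M: 135.2 − 2(18.18) = 98.83
  U: 0 + 1(18.18) − 2(2.271) = 13.64
  Q: 0 + 2(2.271) = 4.543

13.6 mol/min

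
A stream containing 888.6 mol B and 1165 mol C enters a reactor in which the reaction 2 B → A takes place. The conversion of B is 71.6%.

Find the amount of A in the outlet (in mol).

318 mol

B reacted = 0.716 × 888.6 = 636.2 mol; ν_B = −2, so ξ = 636.2/2 = 318.1 mol.
Outlet amounts (n = n₀ + ν ξ):
  B: 888.6 − 2(318.1) = 252.4
  A: 0 + 1(318.1) = 318.1
  C: 1165 (inert)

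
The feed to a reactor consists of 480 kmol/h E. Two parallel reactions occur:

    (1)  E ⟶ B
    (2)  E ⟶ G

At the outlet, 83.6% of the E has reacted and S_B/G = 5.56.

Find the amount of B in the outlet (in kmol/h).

340 kmol/h

Conversion of E: E consumed = 0.836 × 480 = 401.3 kmol/h = 1ξ₁ + 1ξ₂.
Selectivity: 1ξ₁ / (1ξ₂) = 5.56 → ξ₁ = 5.56 ξ₂.
Substitute: (1·5.56 + 1) ξ₂ = 401.3 → ξ₂ = 61.17 kmol/h, ξ₁ = 340.1 kmol/h.
Outlet amounts (n = n₀ + Σ ν·ξ):
  E: 480 − 1(340.1) − 1(61.17) = 78.72
  B: 0 + 1(340.1) = 340.1
  G: 0 + 1(61.17) = 61.17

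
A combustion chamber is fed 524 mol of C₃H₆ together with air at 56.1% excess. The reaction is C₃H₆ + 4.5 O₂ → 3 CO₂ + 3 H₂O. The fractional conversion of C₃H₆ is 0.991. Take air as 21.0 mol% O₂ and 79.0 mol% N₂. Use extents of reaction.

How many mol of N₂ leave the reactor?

Stoichiometric O₂ = 4.5 × 524 = 2358 mol; O₂ fed = 2358 × 1.561 = 3681 mol.
N₂ fed = 3681 × 79/21 = 13850 mol.
Fuel reacted = 0.991 × 524 → ξ = 519.3 mol.
Outlet (n = n₀ + ν ξ):
  C₃H₆: 524 − 1(519.3) = 4.716
  O₂: 3681 − 4.5(519.3) = 1344
  N₂: 13850 (inert)
  CO₂: 0 + 3(519.3) = 1558
  H₂O: 0 + 3(519.3) = 1558

13800 mol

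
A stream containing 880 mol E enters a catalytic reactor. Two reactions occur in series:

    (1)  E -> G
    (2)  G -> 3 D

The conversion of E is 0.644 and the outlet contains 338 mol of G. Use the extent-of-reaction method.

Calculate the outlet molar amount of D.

686 mol

Conversion of E: E consumed = 1ξ₁ = 0.644 × 880 → ξ₁ = 566.7 mol.
G balance: n_G = 0 + 1ξ₁ − 1ξ₂ = 338 → ξ₂ = (1·566.7 − 338)/1 = 228.7 mol.
Outlet amounts (n = n₀ + Σ ν·ξ):
  E: 880 − 1(566.7) = 313.3
  G: 0 + 1(566.7) − 1(228.7) = 338
  D: 0 + 3(228.7) = 686.2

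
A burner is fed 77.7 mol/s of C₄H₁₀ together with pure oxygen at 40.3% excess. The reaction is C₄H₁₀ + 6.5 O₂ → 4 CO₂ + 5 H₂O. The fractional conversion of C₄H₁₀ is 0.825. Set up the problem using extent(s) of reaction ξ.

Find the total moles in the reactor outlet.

Stoichiometric O₂ = 6.5 × 77.7 = 505.1 mol/s; O₂ fed = 505.1 × 1.403 = 708.6 mol/s.
Fuel reacted = 0.825 × 77.7 → ξ = 64.1 mol/s.
Outlet (n = n₀ + ν ξ):
  C₄H₁₀: 77.7 − 1(64.1) = 13.6
  O₂: 708.6 − 6.5(64.1) = 291.9
  CO₂: 0 + 4(64.1) = 256.4
  H₂O: 0 + 5(64.1) = 320.5
Total out = 13.6 + 291.9 + 256.4 + 320.5 = 882.4 mol/s.

882 mol/s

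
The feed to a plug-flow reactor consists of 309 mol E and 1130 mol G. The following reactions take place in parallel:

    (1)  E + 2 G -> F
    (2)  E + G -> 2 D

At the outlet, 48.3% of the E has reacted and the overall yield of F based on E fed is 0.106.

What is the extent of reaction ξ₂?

ξ₂ = 116 mol

Yield of F: 1ξ₁ / 309 = 0.106 → ξ₁ = 32.75 mol.
Conversion of E: 1ξ₁ + 1ξ₂ = 0.483 × 309 = 149.2 → ξ₂ = 116.5 mol.
Outlet amounts (n = n₀ + Σ ν·ξ):
  E: 309 − 1(32.75) − 1(116.5) = 159.8
  G: 1130 − 2(32.75) − 1(116.5) = 948
  F: 0 + 1(32.75) = 32.75
  D: 0 + 2(116.5) = 233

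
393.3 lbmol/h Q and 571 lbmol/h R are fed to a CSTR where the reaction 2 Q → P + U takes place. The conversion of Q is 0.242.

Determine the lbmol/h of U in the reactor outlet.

Q reacted = 0.242 × 393.3 = 95.18 lbmol/h; ν_Q = −2, so ξ = 95.18/2 = 47.59 lbmol/h.
Outlet amounts (n = n₀ + ν ξ):
  Q: 393.3 − 2(47.59) = 298.1
  P: 0 + 1(47.59) = 47.59
  U: 0 + 1(47.59) = 47.59
  R: 571 (inert)

47.6 lbmol/h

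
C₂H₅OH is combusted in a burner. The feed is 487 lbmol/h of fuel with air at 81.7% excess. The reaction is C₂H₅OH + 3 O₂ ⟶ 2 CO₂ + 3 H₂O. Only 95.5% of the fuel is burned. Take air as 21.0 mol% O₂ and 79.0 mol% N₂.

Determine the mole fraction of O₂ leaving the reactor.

Stoichiometric O₂ = 3 × 487 = 1461 lbmol/h; O₂ fed = 1461 × 1.817 = 2655 lbmol/h.
N₂ fed = 2655 × 79/21 = 9986 lbmol/h.
Fuel reacted = 0.955 × 487 → ξ = 465.1 lbmol/h.
Outlet (n = n₀ + ν ξ):
  C₂H₅OH: 487 − 1(465.1) = 21.92
  O₂: 2655 − 3(465.1) = 1259
  N₂: 9986 (inert)
  CO₂: 0 + 2(465.1) = 930.2
  H₂O: 0 + 3(465.1) = 1395
Total out = 13590 lbmol/h; y_O₂ = 1259 / 13590 = 0.09265.

0.0926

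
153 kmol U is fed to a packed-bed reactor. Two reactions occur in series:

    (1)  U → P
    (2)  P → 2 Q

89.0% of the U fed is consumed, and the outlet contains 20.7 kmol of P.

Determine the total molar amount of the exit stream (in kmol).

268 kmol

Conversion of U: U consumed = 1ξ₁ = 0.89 × 153 → ξ₁ = 136.2 kmol.
P balance: n_P = 0 + 1ξ₁ − 1ξ₂ = 20.7 → ξ₂ = (1·136.2 − 20.7)/1 = 115.5 kmol.
Outlet amounts (n = n₀ + Σ ν·ξ):
  U: 153 − 1(136.2) = 16.83
  P: 0 + 1(136.2) − 1(115.5) = 20.7
  Q: 0 + 2(115.5) = 230.9
Total out = 16.83 + 20.7 + 230.9 = 268.5 kmol.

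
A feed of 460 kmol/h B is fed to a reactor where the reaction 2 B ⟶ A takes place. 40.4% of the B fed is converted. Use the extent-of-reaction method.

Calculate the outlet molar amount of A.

92.9 kmol/h

B reacted = 0.404 × 460 = 185.8 kmol/h; ν_B = −2, so ξ = 185.8/2 = 92.92 kmol/h.
Outlet amounts (n = n₀ + ν ξ):
  B: 460 − 2(92.92) = 274.2
  A: 0 + 1(92.92) = 92.92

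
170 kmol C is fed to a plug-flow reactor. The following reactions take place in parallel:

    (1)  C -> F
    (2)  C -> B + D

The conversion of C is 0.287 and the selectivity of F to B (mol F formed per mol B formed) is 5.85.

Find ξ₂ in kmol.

Conversion of C: C consumed = 0.287 × 170 = 48.79 kmol = 1ξ₁ + 1ξ₂.
Selectivity: 1ξ₁ / (1ξ₂) = 5.85 → ξ₁ = 5.85 ξ₂.
Substitute: (1·5.85 + 1) ξ₂ = 48.79 → ξ₂ = 7.123 kmol, ξ₁ = 41.67 kmol.
Outlet amounts (n = n₀ + Σ ν·ξ):
  C: 170 − 1(41.67) − 1(7.123) = 121.2
  F: 0 + 1(41.67) = 41.67
  B: 0 + 1(7.123) = 7.123
  D: 0 + 1(7.123) = 7.123

ξ₂ = 7.12 kmol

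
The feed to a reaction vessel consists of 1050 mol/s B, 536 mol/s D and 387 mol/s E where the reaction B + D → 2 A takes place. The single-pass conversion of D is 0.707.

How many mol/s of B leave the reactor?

D reacted = 0.707 × 536 = 379 mol/s; ν_D = −1, so ξ = 379/1 = 379 mol/s.
Outlet amounts (n = n₀ + ν ξ):
  B: 1050 − 1(379) = 671
  D: 536 − 1(379) = 157
  A: 0 + 2(379) = 757.9
  E: 387 (inert)

671 mol/s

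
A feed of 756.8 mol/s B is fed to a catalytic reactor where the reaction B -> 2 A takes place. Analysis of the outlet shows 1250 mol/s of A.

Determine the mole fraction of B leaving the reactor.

0.0954

For A: n = n₀ + 2ξ → 1250 = 0 + 2ξ, giving ξ = 625 mol/s.
Outlet amounts (n = n₀ + ν ξ):
  B: 756.8 − 1(625) = 131.8
  A: 0 + 2(625) = 1250
Total out = 1382 mol/s; y_B = 131.8 / 1382 = 0.09538.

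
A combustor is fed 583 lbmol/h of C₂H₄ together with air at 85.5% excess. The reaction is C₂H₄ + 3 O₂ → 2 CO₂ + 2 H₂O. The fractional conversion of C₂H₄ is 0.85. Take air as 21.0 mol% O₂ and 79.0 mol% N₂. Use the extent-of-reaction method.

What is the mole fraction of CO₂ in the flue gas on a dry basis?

0.0659

Stoichiometric O₂ = 3 × 583 = 1749 lbmol/h; O₂ fed = 1749 × 1.855 = 3244 lbmol/h.
N₂ fed = 3244 × 79/21 = 12210 lbmol/h.
Fuel reacted = 0.85 × 583 → ξ = 495.6 lbmol/h.
Outlet (n = n₀ + ν ξ):
  C₂H₄: 583 − 1(495.6) = 87.45
  O₂: 3244 − 3(495.6) = 1758
  N₂: 12210 (inert)
  CO₂: 0 + 2(495.6) = 991.1
  H₂O: 0 + 2(495.6) = 991.1
Dry total = 15040 lbmol/h; y_CO₂ (dry) = 991.1 / 15040 = 0.06589.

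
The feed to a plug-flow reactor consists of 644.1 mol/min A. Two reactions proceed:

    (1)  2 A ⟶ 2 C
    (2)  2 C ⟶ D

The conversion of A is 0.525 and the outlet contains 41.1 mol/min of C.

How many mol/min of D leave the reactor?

149 mol/min

Conversion of A: A consumed = 2ξ₁ = 0.525 × 644.1 → ξ₁ = 169.1 mol/min.
C balance: n_C = 0 + 2ξ₁ − 2ξ₂ = 41.1 → ξ₂ = (2·169.1 − 41.1)/2 = 148.5 mol/min.
Outlet amounts (n = n₀ + Σ ν·ξ):
  A: 644.1 − 2(169.1) = 305.9
  C: 0 + 2(169.1) − 2(148.5) = 41.1
  D: 0 + 1(148.5) = 148.5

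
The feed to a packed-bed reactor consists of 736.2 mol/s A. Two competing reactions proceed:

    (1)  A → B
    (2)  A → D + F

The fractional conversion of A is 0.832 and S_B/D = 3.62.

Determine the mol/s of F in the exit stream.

133 mol/s

Conversion of A: A consumed = 0.832 × 736.2 = 612.5 mol/s = 1ξ₁ + 1ξ₂.
Selectivity: 1ξ₁ / (1ξ₂) = 3.62 → ξ₁ = 3.62 ξ₂.
Substitute: (1·3.62 + 1) ξ₂ = 612.5 → ξ₂ = 132.6 mol/s, ξ₁ = 479.9 mol/s.
Outlet amounts (n = n₀ + Σ ν·ξ):
  A: 736.2 − 1(479.9) − 1(132.6) = 123.7
  B: 0 + 1(479.9) = 479.9
  D: 0 + 1(132.6) = 132.6
  F: 0 + 1(132.6) = 132.6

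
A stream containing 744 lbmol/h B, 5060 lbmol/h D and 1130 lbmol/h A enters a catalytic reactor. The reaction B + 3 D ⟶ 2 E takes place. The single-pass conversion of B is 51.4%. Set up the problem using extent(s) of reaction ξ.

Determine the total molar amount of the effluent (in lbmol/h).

6170 lbmol/h

B reacted = 0.514 × 744 = 382.4 lbmol/h; ν_B = −1, so ξ = 382.4/1 = 382.4 lbmol/h.
Outlet amounts (n = n₀ + ν ξ):
  B: 744 − 1(382.4) = 361.6
  D: 5060 − 3(382.4) = 3913
  E: 0 + 2(382.4) = 764.8
  A: 1130 (inert)
Total out = 361.6 + 3913 + 764.8 + 1130 = 6169 lbmol/h.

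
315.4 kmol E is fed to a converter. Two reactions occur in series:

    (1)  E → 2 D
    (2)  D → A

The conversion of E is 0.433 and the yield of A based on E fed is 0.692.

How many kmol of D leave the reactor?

54.9 kmol

Conversion of E: E consumed = 1ξ₁ = 0.433 × 315.4 → ξ₁ = 136.6 kmol.
Yield of A: 1ξ₂ / 315.4 = 0.692 → ξ₂ = 218.3 kmol.
Outlet amounts (n = n₀ + Σ ν·ξ):
  E: 315.4 − 1(136.6) = 178.8
  D: 0 + 2(136.6) − 1(218.3) = 54.88
  A: 0 + 1(218.3) = 218.3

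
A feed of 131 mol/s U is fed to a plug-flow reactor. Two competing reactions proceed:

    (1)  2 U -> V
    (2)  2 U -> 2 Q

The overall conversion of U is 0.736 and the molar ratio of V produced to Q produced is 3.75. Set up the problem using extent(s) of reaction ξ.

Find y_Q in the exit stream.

0.128

Conversion of U: U consumed = 0.736 × 131 = 96.42 mol/s = 2ξ₁ + 2ξ₂.
Selectivity: 1ξ₁ / (2ξ₂) = 3.75 → ξ₁ = 7.5 ξ₂.
Substitute: (2·7.5 + 2) ξ₂ = 96.42 → ξ₂ = 5.672 mol/s, ξ₁ = 42.54 mol/s.
Outlet amounts (n = n₀ + Σ ν·ξ):
  U: 131 − 2(42.54) − 2(5.672) = 34.58
  V: 0 + 1(42.54) = 42.54
  Q: 0 + 2(5.672) = 11.34
Total out = 88.46 mol/s; y_Q = 11.34 / 88.46 = 0.1282.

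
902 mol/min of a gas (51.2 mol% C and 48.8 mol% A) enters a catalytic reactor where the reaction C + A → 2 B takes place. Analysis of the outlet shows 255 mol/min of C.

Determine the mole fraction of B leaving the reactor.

0.459

For C: n = n₀ − 1ξ → 255 = 461.8 − 1ξ, giving ξ = 206.8 mol/min.
Outlet amounts (n = n₀ + ν ξ):
  C: 461.8 − 1(206.8) = 255
  A: 440.2 − 1(206.8) = 233.4
  B: 0 + 2(206.8) = 413.6
Total out = 902 mol/min; y_B = 413.6 / 902 = 0.4586.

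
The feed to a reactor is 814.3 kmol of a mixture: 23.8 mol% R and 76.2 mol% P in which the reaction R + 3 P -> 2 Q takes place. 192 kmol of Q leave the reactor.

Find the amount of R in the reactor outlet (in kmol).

For Q: n = n₀ + 2ξ → 192 = 0 + 2ξ, giving ξ = 96 kmol.
Outlet amounts (n = n₀ + ν ξ):
  R: 193.8 − 1(96) = 97.8
  P: 620.5 − 3(96) = 332.5
  Q: 0 + 2(96) = 192

97.8 kmol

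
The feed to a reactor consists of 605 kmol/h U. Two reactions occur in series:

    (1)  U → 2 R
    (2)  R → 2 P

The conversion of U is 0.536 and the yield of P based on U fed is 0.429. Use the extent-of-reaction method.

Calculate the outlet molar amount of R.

519 kmol/h

Conversion of U: U consumed = 1ξ₁ = 0.536 × 605 → ξ₁ = 324.3 kmol/h.
Yield of P: 2ξ₂ / 605 = 0.429 → ξ₂ = 129.8 kmol/h.
Outlet amounts (n = n₀ + Σ ν·ξ):
  U: 605 − 1(324.3) = 280.7
  R: 0 + 2(324.3) − 1(129.8) = 518.8
  P: 0 + 2(129.8) = 259.5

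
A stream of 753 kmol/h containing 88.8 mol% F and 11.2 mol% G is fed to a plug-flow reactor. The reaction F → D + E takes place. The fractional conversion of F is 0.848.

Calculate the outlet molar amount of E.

567 kmol/h

F reacted = 0.848 × 668.7 = 567 kmol/h; ν_F = −1, so ξ = 567/1 = 567 kmol/h.
Outlet amounts (n = n₀ + ν ξ):
  F: 668.7 − 1(567) = 101.6
  D: 0 + 1(567) = 567
  E: 0 + 1(567) = 567
  G: 84.34 (inert)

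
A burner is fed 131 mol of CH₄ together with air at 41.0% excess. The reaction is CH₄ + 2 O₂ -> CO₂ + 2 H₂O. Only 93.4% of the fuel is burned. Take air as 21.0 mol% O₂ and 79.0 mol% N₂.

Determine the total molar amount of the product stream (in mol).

Stoichiometric O₂ = 2 × 131 = 262 mol; O₂ fed = 262 × 1.410 = 369.4 mol.
N₂ fed = 369.4 × 79/21 = 1390 mol.
Fuel reacted = 0.934 × 131 → ξ = 122.4 mol.
Outlet (n = n₀ + ν ξ):
  CH₄: 131 − 1(122.4) = 8.646
  O₂: 369.4 − 2(122.4) = 124.7
  N₂: 1390 (inert)
  CO₂: 0 + 1(122.4) = 122.4
  H₂O: 0 + 2(122.4) = 244.7
Total out = 8.646 + 124.7 + 1390 + 122.4 + 244.7 = 1890 mol.

1890 mol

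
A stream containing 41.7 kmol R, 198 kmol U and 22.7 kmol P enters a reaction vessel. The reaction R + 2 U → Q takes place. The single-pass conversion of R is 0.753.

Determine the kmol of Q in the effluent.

R reacted = 0.753 × 41.7 = 31.4 kmol; ν_R = −1, so ξ = 31.4/1 = 31.4 kmol.
Outlet amounts (n = n₀ + ν ξ):
  R: 41.7 − 1(31.4) = 10.3
  U: 198 − 2(31.4) = 135.2
  Q: 0 + 1(31.4) = 31.4
  P: 22.7 (inert)

31.4 kmol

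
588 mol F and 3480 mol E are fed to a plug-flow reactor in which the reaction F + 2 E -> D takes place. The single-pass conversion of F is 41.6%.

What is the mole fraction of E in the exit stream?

0.836

F reacted = 0.416 × 588 = 244.6 mol; ν_F = −1, so ξ = 244.6/1 = 244.6 mol.
Outlet amounts (n = n₀ + ν ξ):
  F: 588 − 1(244.6) = 343.4
  E: 3480 − 2(244.6) = 2991
  D: 0 + 1(244.6) = 244.6
Total out = 3579 mol; y_E = 2991 / 3579 = 0.8357.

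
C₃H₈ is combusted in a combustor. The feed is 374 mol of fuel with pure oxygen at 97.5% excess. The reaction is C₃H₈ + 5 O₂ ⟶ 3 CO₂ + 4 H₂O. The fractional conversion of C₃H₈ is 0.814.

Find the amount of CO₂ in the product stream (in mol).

Stoichiometric O₂ = 5 × 374 = 1870 mol; O₂ fed = 1870 × 1.975 = 3693 mol.
Fuel reacted = 0.814 × 374 → ξ = 304.4 mol.
Outlet (n = n₀ + ν ξ):
  C₃H₈: 374 − 1(304.4) = 69.56
  O₂: 3693 − 5(304.4) = 2171
  CO₂: 0 + 3(304.4) = 913.3
  H₂O: 0 + 4(304.4) = 1218

913 mol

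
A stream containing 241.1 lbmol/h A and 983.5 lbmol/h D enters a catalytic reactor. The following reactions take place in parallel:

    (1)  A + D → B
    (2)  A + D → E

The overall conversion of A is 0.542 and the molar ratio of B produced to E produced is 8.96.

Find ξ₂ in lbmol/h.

Conversion of A: A consumed = 0.542 × 241.1 = 130.7 lbmol/h = 1ξ₁ + 1ξ₂.
Selectivity: 1ξ₁ / (1ξ₂) = 8.96 → ξ₁ = 8.96 ξ₂.
Substitute: (1·8.96 + 1) ξ₂ = 130.7 → ξ₂ = 13.12 lbmol/h, ξ₁ = 117.6 lbmol/h.
Outlet amounts (n = n₀ + Σ ν·ξ):
  A: 241.1 − 1(117.6) − 1(13.12) = 110.4
  D: 983.5 − 1(117.6) − 1(13.12) = 852.8
  B: 0 + 1(117.6) = 117.6
  E: 0 + 1(13.12) = 13.12

ξ₂ = 13.1 lbmol/h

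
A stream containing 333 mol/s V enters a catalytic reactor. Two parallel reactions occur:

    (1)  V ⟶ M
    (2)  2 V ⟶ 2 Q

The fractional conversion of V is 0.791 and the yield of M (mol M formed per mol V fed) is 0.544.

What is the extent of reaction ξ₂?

ξ₂ = 41.1 mol/s

Yield of M: 1ξ₁ / 333 = 0.544 → ξ₁ = 181.2 mol/s.
Conversion of V: 1ξ₁ + 2ξ₂ = 0.791 × 333 = 263.4 → ξ₂ = 41.13 mol/s.
Outlet amounts (n = n₀ + Σ ν·ξ):
  V: 333 − 1(181.2) − 2(41.13) = 69.6
  M: 0 + 1(181.2) = 181.2
  Q: 0 + 2(41.13) = 82.25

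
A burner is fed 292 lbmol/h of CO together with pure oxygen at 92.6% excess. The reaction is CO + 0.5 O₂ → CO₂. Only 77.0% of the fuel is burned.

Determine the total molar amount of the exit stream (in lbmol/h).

461 lbmol/h

Stoichiometric O₂ = 0.5 × 292 = 146 lbmol/h; O₂ fed = 146 × 1.926 = 281.2 lbmol/h.
Fuel reacted = 0.77 × 292 → ξ = 224.8 lbmol/h.
Outlet (n = n₀ + ν ξ):
  CO: 292 − 1(224.8) = 67.16
  O₂: 281.2 − 0.5(224.8) = 168.8
  CO₂: 0 + 1(224.8) = 224.8
Total out = 67.16 + 168.8 + 224.8 = 460.8 lbmol/h.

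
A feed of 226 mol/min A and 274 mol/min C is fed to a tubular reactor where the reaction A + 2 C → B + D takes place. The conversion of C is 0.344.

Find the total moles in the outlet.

C reacted = 0.344 × 274 = 94.26 mol/min; ν_C = −2, so ξ = 94.26/2 = 47.13 mol/min.
Outlet amounts (n = n₀ + ν ξ):
  A: 226 − 1(47.13) = 178.9
  C: 274 − 2(47.13) = 179.7
  B: 0 + 1(47.13) = 47.13
  D: 0 + 1(47.13) = 47.13
Total out = 178.9 + 179.7 + 47.13 + 47.13 = 452.9 mol/min.

453 mol/min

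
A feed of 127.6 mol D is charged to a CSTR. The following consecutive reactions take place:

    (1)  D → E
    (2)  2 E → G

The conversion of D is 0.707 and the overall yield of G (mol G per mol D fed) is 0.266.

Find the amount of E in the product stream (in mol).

22.3 mol

Conversion of D: D consumed = 1ξ₁ = 0.707 × 127.6 → ξ₁ = 90.21 mol.
Yield of G: 1ξ₂ / 127.6 = 0.266 → ξ₂ = 33.94 mol.
Outlet amounts (n = n₀ + Σ ν·ξ):
  D: 127.6 − 1(90.21) = 37.39
  E: 0 + 1(90.21) − 2(33.94) = 22.33
  G: 0 + 1(33.94) = 33.94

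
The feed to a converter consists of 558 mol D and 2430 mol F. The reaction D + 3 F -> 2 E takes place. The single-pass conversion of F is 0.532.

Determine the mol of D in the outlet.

127 mol

F reacted = 0.532 × 2430 = 1293 mol; ν_F = −3, so ξ = 1293/3 = 430.9 mol.
Outlet amounts (n = n₀ + ν ξ):
  D: 558 − 1(430.9) = 127.1
  F: 2430 − 3(430.9) = 1137
  E: 0 + 2(430.9) = 861.8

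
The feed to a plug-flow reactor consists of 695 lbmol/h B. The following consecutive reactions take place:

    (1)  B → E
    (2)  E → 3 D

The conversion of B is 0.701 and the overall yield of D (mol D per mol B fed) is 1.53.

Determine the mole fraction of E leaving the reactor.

0.0946

Conversion of B: B consumed = 1ξ₁ = 0.701 × 695 → ξ₁ = 487.2 lbmol/h.
Yield of D: 3ξ₂ / 695 = 1.53 → ξ₂ = 354.4 lbmol/h.
Outlet amounts (n = n₀ + Σ ν·ξ):
  B: 695 − 1(487.2) = 207.8
  E: 0 + 1(487.2) − 1(354.4) = 132.7
  D: 0 + 3(354.4) = 1063
Total out = 1404 lbmol/h; y_E = 132.7 / 1404 = 0.09455.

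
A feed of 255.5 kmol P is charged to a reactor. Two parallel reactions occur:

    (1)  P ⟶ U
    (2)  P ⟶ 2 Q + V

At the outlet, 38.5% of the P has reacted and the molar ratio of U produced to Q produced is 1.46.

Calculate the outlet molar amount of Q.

Conversion of P: P consumed = 0.385 × 255.5 = 98.37 kmol = 1ξ₁ + 1ξ₂.
Selectivity: 1ξ₁ / (2ξ₂) = 1.46 → ξ₁ = 2.92 ξ₂.
Substitute: (1·2.92 + 1) ξ₂ = 98.37 → ξ₂ = 25.09 kmol, ξ₁ = 73.27 kmol.
Outlet amounts (n = n₀ + Σ ν·ξ):
  P: 255.5 − 1(73.27) − 1(25.09) = 157.1
  U: 0 + 1(73.27) = 73.27
  Q: 0 + 2(25.09) = 50.19
  V: 0 + 1(25.09) = 25.09

50.2 kmol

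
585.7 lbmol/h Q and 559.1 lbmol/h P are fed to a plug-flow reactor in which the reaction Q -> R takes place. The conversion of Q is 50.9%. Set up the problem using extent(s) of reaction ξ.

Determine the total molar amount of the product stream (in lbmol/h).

1140 lbmol/h

Q reacted = 0.509 × 585.7 = 298.1 lbmol/h; ν_Q = −1, so ξ = 298.1/1 = 298.1 lbmol/h.
Outlet amounts (n = n₀ + ν ξ):
  Q: 585.7 − 1(298.1) = 287.6
  R: 0 + 1(298.1) = 298.1
  P: 559.1 (inert)
Total out = 287.6 + 298.1 + 559.1 = 1145 lbmol/h.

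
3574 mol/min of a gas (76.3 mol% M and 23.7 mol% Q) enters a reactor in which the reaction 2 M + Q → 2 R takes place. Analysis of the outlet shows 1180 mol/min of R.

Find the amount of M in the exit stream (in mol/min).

1550 mol/min

For R: n = n₀ + 2ξ → 1180 = 0 + 2ξ, giving ξ = 590 mol/min.
Outlet amounts (n = n₀ + ν ξ):
  M: 2727 − 2(590) = 1547
  Q: 847 − 1(590) = 257
  R: 0 + 2(590) = 1180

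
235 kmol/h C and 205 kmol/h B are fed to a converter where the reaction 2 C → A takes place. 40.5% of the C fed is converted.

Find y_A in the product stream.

0.121

C reacted = 0.405 × 235 = 95.18 kmol/h; ν_C = −2, so ξ = 95.18/2 = 47.59 kmol/h.
Outlet amounts (n = n₀ + ν ξ):
  C: 235 − 2(47.59) = 139.8
  A: 0 + 1(47.59) = 47.59
  B: 205 (inert)
Total out = 392.4 kmol/h; y_A = 47.59 / 392.4 = 0.1213.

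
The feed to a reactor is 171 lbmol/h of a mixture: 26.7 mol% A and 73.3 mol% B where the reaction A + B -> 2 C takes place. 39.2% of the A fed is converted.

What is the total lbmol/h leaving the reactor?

171 lbmol/h

A reacted = 0.392 × 45.66 = 17.9 lbmol/h; ν_A = −1, so ξ = 17.9/1 = 17.9 lbmol/h.
Outlet amounts (n = n₀ + ν ξ):
  A: 45.66 − 1(17.9) = 27.76
  B: 125.3 − 1(17.9) = 107.4
  C: 0 + 2(17.9) = 35.8
Total out = 27.76 + 107.4 + 35.8 = 171 lbmol/h.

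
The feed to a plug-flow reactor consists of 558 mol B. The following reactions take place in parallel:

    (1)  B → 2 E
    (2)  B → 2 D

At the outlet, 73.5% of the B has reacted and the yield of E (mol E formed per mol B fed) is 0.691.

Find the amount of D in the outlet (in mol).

435 mol

Yield of E: 2ξ₁ / 558 = 0.691 → ξ₁ = 192.8 mol.
Conversion of B: 1ξ₁ + 1ξ₂ = 0.735 × 558 = 410.1 → ξ₂ = 217.3 mol.
Outlet amounts (n = n₀ + Σ ν·ξ):
  B: 558 − 1(192.8) − 1(217.3) = 147.9
  E: 0 + 2(192.8) = 385.6
  D: 0 + 2(217.3) = 434.7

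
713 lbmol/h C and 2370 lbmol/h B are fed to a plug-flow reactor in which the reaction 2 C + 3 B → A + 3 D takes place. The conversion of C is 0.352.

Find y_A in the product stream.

0.0424

C reacted = 0.352 × 713 = 251 lbmol/h; ν_C = −2, so ξ = 251/2 = 125.5 lbmol/h.
Outlet amounts (n = n₀ + ν ξ):
  C: 713 − 2(125.5) = 462
  B: 2370 − 3(125.5) = 1994
  A: 0 + 1(125.5) = 125.5
  D: 0 + 3(125.5) = 376.5
Total out = 2958 lbmol/h; y_A = 125.5 / 2958 = 0.04243.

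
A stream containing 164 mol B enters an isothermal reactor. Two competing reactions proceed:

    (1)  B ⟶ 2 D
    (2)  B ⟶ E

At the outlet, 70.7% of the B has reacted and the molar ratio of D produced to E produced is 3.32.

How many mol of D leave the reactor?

145 mol

Conversion of B: B consumed = 0.707 × 164 = 115.9 mol = 1ξ₁ + 1ξ₂.
Selectivity: 2ξ₁ / (1ξ₂) = 3.32 → ξ₁ = 1.66 ξ₂.
Substitute: (1·1.66 + 1) ξ₂ = 115.9 → ξ₂ = 43.59 mol, ξ₁ = 72.36 mol.
Outlet amounts (n = n₀ + Σ ν·ξ):
  B: 164 − 1(72.36) − 1(43.59) = 48.05
  D: 0 + 2(72.36) = 144.7
  E: 0 + 1(43.59) = 43.59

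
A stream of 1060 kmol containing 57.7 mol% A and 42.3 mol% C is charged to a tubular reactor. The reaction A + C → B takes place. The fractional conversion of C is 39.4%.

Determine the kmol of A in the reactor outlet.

C reacted = 0.394 × 448.4 = 176.7 kmol; ν_C = −1, so ξ = 176.7/1 = 176.7 kmol.
Outlet amounts (n = n₀ + ν ξ):
  A: 611.6 − 1(176.7) = 435
  C: 448.4 − 1(176.7) = 271.7
  B: 0 + 1(176.7) = 176.7

435 kmol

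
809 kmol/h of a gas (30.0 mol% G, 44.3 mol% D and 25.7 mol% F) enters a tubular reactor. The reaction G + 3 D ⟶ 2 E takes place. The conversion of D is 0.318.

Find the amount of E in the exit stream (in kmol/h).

D reacted = 0.318 × 358.4 = 114 kmol/h; ν_D = −3, so ξ = 114/3 = 37.99 kmol/h.
Outlet amounts (n = n₀ + ν ξ):
  G: 242.7 − 1(37.99) = 204.7
  D: 358.4 − 3(37.99) = 244.4
  E: 0 + 2(37.99) = 75.98
  F: 207.9 (inert)

76 kmol/h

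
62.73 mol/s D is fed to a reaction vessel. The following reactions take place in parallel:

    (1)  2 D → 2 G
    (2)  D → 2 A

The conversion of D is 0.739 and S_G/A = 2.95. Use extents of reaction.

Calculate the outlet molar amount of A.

13.4 mol/s

Conversion of D: D consumed = 0.739 × 62.73 = 46.36 mol/s = 2ξ₁ + 1ξ₂.
Selectivity: 2ξ₁ / (2ξ₂) = 2.95 → ξ₁ = 2.95 ξ₂.
Substitute: (2·2.95 + 1) ξ₂ = 46.36 → ξ₂ = 6.718 mol/s, ξ₁ = 19.82 mol/s.
Outlet amounts (n = n₀ + Σ ν·ξ):
  D: 62.73 − 2(19.82) − 1(6.718) = 16.37
  G: 0 + 2(19.82) = 39.64
  A: 0 + 2(6.718) = 13.44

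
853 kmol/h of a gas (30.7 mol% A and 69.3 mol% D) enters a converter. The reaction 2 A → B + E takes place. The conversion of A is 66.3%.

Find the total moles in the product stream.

A reacted = 0.663 × 261.9 = 173.6 kmol/h; ν_A = −2, so ξ = 173.6/2 = 86.81 kmol/h.
Outlet amounts (n = n₀ + ν ξ):
  A: 261.9 − 2(86.81) = 88.25
  B: 0 + 1(86.81) = 86.81
  E: 0 + 1(86.81) = 86.81
  D: 591.1 (inert)
Total out = 88.25 + 86.81 + 86.81 + 591.1 = 853 kmol/h.

853 kmol/h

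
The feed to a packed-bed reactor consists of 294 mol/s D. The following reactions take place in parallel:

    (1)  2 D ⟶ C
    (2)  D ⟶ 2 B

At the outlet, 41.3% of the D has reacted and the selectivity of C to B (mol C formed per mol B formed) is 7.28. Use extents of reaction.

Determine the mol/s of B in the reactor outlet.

Conversion of D: D consumed = 0.413 × 294 = 121.4 mol/s = 2ξ₁ + 1ξ₂.
Selectivity: 1ξ₁ / (2ξ₂) = 7.28 → ξ₁ = 14.56 ξ₂.
Substitute: (2·14.56 + 1) ξ₂ = 121.4 → ξ₂ = 4.031 mol/s, ξ₁ = 58.7 mol/s.
Outlet amounts (n = n₀ + Σ ν·ξ):
  D: 294 − 2(58.7) − 1(4.031) = 172.6
  C: 0 + 1(58.7) = 58.7
  B: 0 + 2(4.031) = 8.063

8.06 mol/s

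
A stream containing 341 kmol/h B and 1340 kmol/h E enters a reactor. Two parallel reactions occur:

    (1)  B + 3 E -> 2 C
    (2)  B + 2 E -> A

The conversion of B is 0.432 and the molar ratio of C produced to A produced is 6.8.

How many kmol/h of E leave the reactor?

932 kmol/h

Conversion of B: B consumed = 0.432 × 341 = 147.3 kmol/h = 1ξ₁ + 1ξ₂.
Selectivity: 2ξ₁ / (1ξ₂) = 6.8 → ξ₁ = 3.4 ξ₂.
Substitute: (1·3.4 + 1) ξ₂ = 147.3 → ξ₂ = 33.48 kmol/h, ξ₁ = 113.8 kmol/h.
Outlet amounts (n = n₀ + Σ ν·ξ):
  B: 341 − 1(113.8) − 1(33.48) = 193.7
  E: 1340 − 3(113.8) − 2(33.48) = 931.5
  C: 0 + 2(113.8) = 227.7
  A: 0 + 1(33.48) = 33.48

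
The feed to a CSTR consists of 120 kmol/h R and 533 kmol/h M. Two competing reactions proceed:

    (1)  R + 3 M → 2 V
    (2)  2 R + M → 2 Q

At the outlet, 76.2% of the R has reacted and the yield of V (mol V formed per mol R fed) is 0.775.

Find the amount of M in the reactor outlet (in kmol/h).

371 kmol/h

Yield of V: 2ξ₁ / 120 = 0.775 → ξ₁ = 46.5 kmol/h.
Conversion of R: 1ξ₁ + 2ξ₂ = 0.762 × 120 = 91.44 → ξ₂ = 22.47 kmol/h.
Outlet amounts (n = n₀ + Σ ν·ξ):
  R: 120 − 1(46.5) − 2(22.47) = 28.56
  M: 533 − 3(46.5) − 1(22.47) = 371
  V: 0 + 2(46.5) = 93
  Q: 0 + 2(22.47) = 44.94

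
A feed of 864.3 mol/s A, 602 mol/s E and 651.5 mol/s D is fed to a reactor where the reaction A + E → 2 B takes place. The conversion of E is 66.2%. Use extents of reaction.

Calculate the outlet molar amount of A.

E reacted = 0.662 × 602 = 398.5 mol/s; ν_E = −1, so ξ = 398.5/1 = 398.5 mol/s.
Outlet amounts (n = n₀ + ν ξ):
  A: 864.3 − 1(398.5) = 465.8
  E: 602 − 1(398.5) = 203.5
  B: 0 + 2(398.5) = 797
  D: 651.5 (inert)

466 mol/s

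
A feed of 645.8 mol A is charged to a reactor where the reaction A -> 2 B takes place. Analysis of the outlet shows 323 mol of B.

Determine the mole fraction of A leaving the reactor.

For B: n = n₀ + 2ξ → 323 = 0 + 2ξ, giving ξ = 161.5 mol.
Outlet amounts (n = n₀ + ν ξ):
  A: 645.8 − 1(161.5) = 484.3
  B: 0 + 2(161.5) = 323
Total out = 807.3 mol; y_A = 484.3 / 807.3 = 0.5999.

0.6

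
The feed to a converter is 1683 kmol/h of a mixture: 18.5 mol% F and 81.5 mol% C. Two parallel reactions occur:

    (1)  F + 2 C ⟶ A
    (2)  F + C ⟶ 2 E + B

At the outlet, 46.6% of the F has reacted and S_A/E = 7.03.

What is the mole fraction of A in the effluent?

Conversion of F: F consumed = 0.466 × 311.4 = 145.1 kmol/h = 1ξ₁ + 1ξ₂.
Selectivity: 1ξ₁ / (2ξ₂) = 7.03 → ξ₁ = 14.06 ξ₂.
Substitute: (1·14.06 + 1) ξ₂ = 145.1 → ξ₂ = 9.634 kmol/h, ξ₁ = 135.5 kmol/h.
Outlet amounts (n = n₀ + Σ ν·ξ):
  F: 311.4 − 1(135.5) − 1(9.634) = 166.3
  C: 1372 − 2(135.5) − 1(9.634) = 1091
  A: 0 + 1(135.5) = 135.5
  E: 0 + 2(9.634) = 19.27
  B: 0 + 1(9.634) = 9.634
Total out = 1422 kmol/h; y_A = 135.5 / 1422 = 0.09528.

0.0953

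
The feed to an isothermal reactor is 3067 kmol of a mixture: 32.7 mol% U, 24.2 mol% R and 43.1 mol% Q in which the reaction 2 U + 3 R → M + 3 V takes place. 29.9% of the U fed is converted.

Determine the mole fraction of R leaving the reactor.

U reacted = 0.299 × 1003 = 299.9 kmol; ν_U = −2, so ξ = 299.9/2 = 149.9 kmol.
Outlet amounts (n = n₀ + ν ξ):
  U: 1003 − 2(149.9) = 703
  R: 742.2 − 3(149.9) = 292.4
  M: 0 + 1(149.9) = 149.9
  V: 0 + 3(149.9) = 449.8
  Q: 1322 (inert)
Total out = 2917 kmol; y_R = 292.4 / 2917 = 0.1002.

0.1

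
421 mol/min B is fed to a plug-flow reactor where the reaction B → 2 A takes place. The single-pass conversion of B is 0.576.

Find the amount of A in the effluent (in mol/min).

B reacted = 0.576 × 421 = 242.5 mol/min; ν_B = −1, so ξ = 242.5/1 = 242.5 mol/min.
Outlet amounts (n = n₀ + ν ξ):
  B: 421 − 1(242.5) = 178.5
  A: 0 + 2(242.5) = 485

485 mol/min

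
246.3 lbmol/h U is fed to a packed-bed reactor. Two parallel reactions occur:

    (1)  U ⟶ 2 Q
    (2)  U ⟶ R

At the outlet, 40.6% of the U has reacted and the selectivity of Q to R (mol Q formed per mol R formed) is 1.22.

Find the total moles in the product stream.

Conversion of U: U consumed = 0.406 × 246.3 = 100 lbmol/h = 1ξ₁ + 1ξ₂.
Selectivity: 2ξ₁ / (1ξ₂) = 1.22 → ξ₁ = 0.61 ξ₂.
Substitute: (1·0.61 + 1) ξ₂ = 100 → ξ₂ = 62.11 lbmol/h, ξ₁ = 37.89 lbmol/h.
Outlet amounts (n = n₀ + Σ ν·ξ):
  U: 246.3 − 1(37.89) − 1(62.11) = 146.3
  Q: 0 + 2(37.89) = 75.77
  R: 0 + 1(62.11) = 62.11
Total out = 146.3 + 75.77 + 62.11 = 284.2 lbmol/h.

284 lbmol/h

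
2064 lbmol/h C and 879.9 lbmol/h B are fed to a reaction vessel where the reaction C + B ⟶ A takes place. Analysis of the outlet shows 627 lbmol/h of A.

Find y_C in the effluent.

For A: n = n₀ + 1ξ → 627 = 0 + 1ξ, giving ξ = 627 lbmol/h.
Outlet amounts (n = n₀ + ν ξ):
  C: 2064 − 1(627) = 1437
  B: 879.9 − 1(627) = 252.9
  A: 0 + 1(627) = 627
Total out = 2317 lbmol/h; y_C = 1437 / 2317 = 0.6202.

0.62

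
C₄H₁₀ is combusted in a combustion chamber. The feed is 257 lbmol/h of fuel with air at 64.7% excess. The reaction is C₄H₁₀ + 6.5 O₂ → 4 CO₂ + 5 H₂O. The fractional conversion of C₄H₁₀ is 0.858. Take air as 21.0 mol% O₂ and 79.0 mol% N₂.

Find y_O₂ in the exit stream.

Stoichiometric O₂ = 6.5 × 257 = 1670 lbmol/h; O₂ fed = 1670 × 1.647 = 2751 lbmol/h.
N₂ fed = 2751 × 79/21 = 10350 lbmol/h.
Fuel reacted = 0.858 × 257 → ξ = 220.5 lbmol/h.
Outlet (n = n₀ + ν ξ):
  C₄H₁₀: 257 − 1(220.5) = 36.49
  O₂: 2751 − 6.5(220.5) = 1318
  N₂: 10350 (inert)
  CO₂: 0 + 4(220.5) = 882
  H₂O: 0 + 5(220.5) = 1103
Total out = 13690 lbmol/h; y_O₂ = 1318 / 13690 = 0.09628.

0.0963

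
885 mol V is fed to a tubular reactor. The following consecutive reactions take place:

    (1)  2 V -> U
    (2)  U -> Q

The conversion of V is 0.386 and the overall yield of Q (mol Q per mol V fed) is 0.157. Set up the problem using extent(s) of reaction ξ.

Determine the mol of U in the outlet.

31.9 mol

Conversion of V: V consumed = 2ξ₁ = 0.386 × 885 → ξ₁ = 170.8 mol.
Yield of Q: 1ξ₂ / 885 = 0.157 → ξ₂ = 138.9 mol.
Outlet amounts (n = n₀ + Σ ν·ξ):
  V: 885 − 2(170.8) = 543.4
  U: 0 + 1(170.8) − 1(138.9) = 31.86
  Q: 0 + 1(138.9) = 138.9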